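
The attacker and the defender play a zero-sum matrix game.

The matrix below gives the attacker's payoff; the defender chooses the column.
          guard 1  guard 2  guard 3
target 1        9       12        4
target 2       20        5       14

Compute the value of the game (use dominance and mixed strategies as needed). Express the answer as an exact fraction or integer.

148/17

Column guard 1 is strictly dominated by guard 3 for the defender (it gives the attacker more in every row).
The remaining 2×2 game on (target 1, target 2) × (guard 2, guard 3) has no saddle point. Let the attacker play target 1 with probability p; indifference gives 12p + 5(1−p) = 4p + 14(1−p), so p = 9/17.
Similarly the defender's optimal q on guard 2 is 10/17, and the value is 12·(10/17) + (4)·(7/17) = 148/17.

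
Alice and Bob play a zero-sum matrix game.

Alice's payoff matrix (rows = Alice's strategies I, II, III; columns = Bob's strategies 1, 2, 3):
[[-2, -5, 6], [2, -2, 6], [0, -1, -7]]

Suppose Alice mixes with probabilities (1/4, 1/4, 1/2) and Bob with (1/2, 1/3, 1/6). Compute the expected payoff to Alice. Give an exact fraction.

-5/6

Against (1/2, 1/3, 1/6), each row's expected payoff is I: -5/3; II: 4/3; III: -3/2.
Taking the (1/4, 1/4, 1/2)-weighted average: (1/4)·(-5/3) + (1/4)·(4/3) + (1/2)·(-3/2) = -5/6.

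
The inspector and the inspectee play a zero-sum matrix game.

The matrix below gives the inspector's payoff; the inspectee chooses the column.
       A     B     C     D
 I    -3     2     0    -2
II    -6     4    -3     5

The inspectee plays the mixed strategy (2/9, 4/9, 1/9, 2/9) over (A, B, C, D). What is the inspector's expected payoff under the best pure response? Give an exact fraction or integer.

I: (-3)·(2/9) + (2)·(4/9) + (0)·(1/9) + (-2)·(2/9) = -2/9.
II: (-6)·(2/9) + (4)·(4/9) + (-3)·(1/9) + (5)·(2/9) = 11/9.
The best pure response is II with expected payoff 11/9.

11/9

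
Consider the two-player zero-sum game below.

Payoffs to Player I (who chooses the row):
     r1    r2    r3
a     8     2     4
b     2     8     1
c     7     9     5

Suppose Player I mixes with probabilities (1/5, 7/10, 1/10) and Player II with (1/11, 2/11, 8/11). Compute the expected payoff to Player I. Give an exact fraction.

Against (1/11, 2/11, 8/11), each row's expected payoff is a: 4; b: 26/11; c: 65/11.
Taking the (1/5, 7/10, 1/10)-weighted average: (1/5)·(4) + (7/10)·(26/11) + (1/10)·(65/11) = 67/22.

67/22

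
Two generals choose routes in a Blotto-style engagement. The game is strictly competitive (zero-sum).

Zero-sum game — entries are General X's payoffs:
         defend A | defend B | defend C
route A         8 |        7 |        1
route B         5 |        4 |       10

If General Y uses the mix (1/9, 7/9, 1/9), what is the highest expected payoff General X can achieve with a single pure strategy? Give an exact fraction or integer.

route A: (8)·(1/9) + (7)·(7/9) + (1)·(1/9) = 58/9.
route B: (5)·(1/9) + (4)·(7/9) + (10)·(1/9) = 43/9.
The best pure response is route A with expected payoff 58/9.

58/9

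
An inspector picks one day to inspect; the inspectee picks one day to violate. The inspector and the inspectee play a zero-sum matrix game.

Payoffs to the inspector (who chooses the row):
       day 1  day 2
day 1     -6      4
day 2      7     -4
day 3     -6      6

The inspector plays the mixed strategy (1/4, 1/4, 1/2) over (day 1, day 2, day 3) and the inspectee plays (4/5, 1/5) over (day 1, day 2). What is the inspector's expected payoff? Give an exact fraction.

-8/5

Against (4/5, 1/5), each row's expected payoff is day 1: -4; day 2: 24/5; day 3: -18/5.
Taking the (1/4, 1/4, 1/2)-weighted average: (1/4)·(-4) + (1/4)·(24/5) + (1/2)·(-18/5) = -8/5.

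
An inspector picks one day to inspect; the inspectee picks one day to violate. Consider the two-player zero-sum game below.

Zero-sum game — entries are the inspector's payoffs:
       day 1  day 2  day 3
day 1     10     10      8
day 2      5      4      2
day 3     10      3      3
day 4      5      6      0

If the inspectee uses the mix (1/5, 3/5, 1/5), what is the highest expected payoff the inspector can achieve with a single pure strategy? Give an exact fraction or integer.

48/5

day 1: (10)·(1/5) + (10)·(3/5) + (8)·(1/5) = 48/5.
day 2: (5)·(1/5) + (4)·(3/5) + (2)·(1/5) = 19/5.
day 3: (10)·(1/5) + (3)·(3/5) + (3)·(1/5) = 22/5.
day 4: (5)·(1/5) + (6)·(3/5) + (0)·(1/5) = 23/5.
The best pure response is day 1 with expected payoff 48/5.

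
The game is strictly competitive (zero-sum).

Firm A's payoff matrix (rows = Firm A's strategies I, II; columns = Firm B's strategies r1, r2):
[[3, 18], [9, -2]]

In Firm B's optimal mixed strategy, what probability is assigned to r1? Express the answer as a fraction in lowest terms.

10/13

Row minima are 3 and -2, so Firm A's maximin is 3; column maxima are 9 and 18, so Firm B's minimax is 9. These differ, so the equilibrium is in mixed strategies.
Let Firm B play r1 with probability q. Firm A is indifferent when 3q + 18(1−q) = 9q − 2(1−q), giving q = 10/13.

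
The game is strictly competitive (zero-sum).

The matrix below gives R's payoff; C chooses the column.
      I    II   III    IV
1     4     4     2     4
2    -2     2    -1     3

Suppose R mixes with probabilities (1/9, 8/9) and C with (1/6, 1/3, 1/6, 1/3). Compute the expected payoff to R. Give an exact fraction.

Against (1/6, 1/3, 1/6, 1/3), each row's expected payoff is 1: 11/3; 2: 7/6.
Taking the (1/9, 8/9)-weighted average: (1/9)·(11/3) + (8/9)·(7/6) = 13/9.

13/9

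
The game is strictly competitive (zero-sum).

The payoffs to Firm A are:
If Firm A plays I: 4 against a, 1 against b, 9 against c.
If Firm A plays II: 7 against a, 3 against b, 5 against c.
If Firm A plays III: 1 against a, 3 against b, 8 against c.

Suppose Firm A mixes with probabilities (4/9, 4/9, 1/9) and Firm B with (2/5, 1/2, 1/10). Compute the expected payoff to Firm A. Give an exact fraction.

113/30

Against (2/5, 1/2, 1/10), each row's expected payoff is I: 3; II: 24/5; III: 27/10.
Taking the (4/9, 4/9, 1/9)-weighted average: (4/9)·(3) + (4/9)·(24/5) + (1/9)·(27/10) = 113/30.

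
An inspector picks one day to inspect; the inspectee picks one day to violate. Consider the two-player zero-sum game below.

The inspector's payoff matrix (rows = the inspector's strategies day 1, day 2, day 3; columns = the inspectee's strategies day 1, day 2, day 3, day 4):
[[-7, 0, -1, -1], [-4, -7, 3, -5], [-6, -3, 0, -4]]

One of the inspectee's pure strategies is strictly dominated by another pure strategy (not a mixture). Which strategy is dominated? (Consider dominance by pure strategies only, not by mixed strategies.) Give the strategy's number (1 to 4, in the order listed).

3

The inspectee prefers columns that give the inspector less. Compare day 3 with day 1: -7 < -1, -4 < 3, -6 < 0.
So day 1 strictly dominates day 3 for the inspectee; day 3 is strictly dominated.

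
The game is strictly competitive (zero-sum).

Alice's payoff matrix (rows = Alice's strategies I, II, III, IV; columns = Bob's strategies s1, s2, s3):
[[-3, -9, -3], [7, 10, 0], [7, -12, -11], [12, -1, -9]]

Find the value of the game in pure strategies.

Row minima: -9, 0, -12, -9 → Alice's maximin is 0.
Column maxima: 12, 10, 0 → Bob's minimax is 0.
They coincide at (II, s3), so the value is 0.

0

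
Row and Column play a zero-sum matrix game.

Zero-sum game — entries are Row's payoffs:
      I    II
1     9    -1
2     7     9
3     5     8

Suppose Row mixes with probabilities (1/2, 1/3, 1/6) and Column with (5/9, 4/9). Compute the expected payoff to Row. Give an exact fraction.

Against (5/9, 4/9), each row's expected payoff is 1: 41/9; 2: 71/9; 3: 19/3.
Taking the (1/2, 1/3, 1/6)-weighted average: (1/2)·(41/9) + (1/3)·(71/9) + (1/6)·(19/3) = 161/27.

161/27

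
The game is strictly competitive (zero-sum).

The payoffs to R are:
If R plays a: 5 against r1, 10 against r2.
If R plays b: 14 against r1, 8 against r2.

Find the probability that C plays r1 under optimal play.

2/11

Row minima are 5 and 8, so R's maximin is 8; column maxima are 14 and 10, so C's minimax is 10. These differ, so the equilibrium is in mixed strategies.
Let C play r1 with probability q. R is indifferent when 5q + 10(1−q) = 14q + 8(1−q), giving q = 2/11.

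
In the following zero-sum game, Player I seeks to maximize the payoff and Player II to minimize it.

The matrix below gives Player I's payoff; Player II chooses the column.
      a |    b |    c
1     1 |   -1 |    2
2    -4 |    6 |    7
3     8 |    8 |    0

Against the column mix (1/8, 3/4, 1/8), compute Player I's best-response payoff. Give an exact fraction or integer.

1: (1)·(1/8) + (-1)·(3/4) + (2)·(1/8) = -3/8.
2: (-4)·(1/8) + (6)·(3/4) + (7)·(1/8) = 39/8.
3: (8)·(1/8) + (8)·(3/4) + (0)·(1/8) = 7.
The best pure response is 3 with expected payoff 7.

7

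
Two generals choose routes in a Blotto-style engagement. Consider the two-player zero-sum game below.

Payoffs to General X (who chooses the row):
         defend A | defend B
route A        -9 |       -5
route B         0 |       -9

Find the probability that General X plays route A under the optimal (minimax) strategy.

Row minima are -9 and -9, so General X's maximin is -9; column maxima are 0 and -5, so General Y's minimax is -5. These differ, so the equilibrium is in mixed strategies.
Let General X play route A with probability p. General Y is indifferent when −9p = −5p − 9(1−p), giving p = 9/13.

9/13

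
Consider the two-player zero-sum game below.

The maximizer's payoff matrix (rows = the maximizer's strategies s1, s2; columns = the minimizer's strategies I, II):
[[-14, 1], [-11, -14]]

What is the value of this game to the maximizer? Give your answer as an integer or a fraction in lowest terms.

-23/2

Row minima are -14 and -14, so the maximizer's maximin is -14; column maxima are -11 and 1, so the minimizer's minimax is -11. These differ, so the equilibrium is in mixed strategies.
Let the maximizer play s1 with probability p. The minimizer is indifferent when −14p − 11(1−p) = p − 14(1−p), giving p = 1/6.
Let the minimizer play I with probability q. The maximizer is indifferent when −14q + (1−q) = −11q − 14(1−q), giving q = 5/6.
The value is -14·(5/6) + (1)·(1/6) = -23/2.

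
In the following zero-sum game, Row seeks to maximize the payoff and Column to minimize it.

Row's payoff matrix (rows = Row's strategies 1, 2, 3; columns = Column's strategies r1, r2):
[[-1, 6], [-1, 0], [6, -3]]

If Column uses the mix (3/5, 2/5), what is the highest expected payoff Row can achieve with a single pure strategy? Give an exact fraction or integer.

12/5

1: (-1)·(3/5) + (6)·(2/5) = 9/5.
2: (-1)·(3/5) + (0)·(2/5) = -3/5.
3: (6)·(3/5) + (-3)·(2/5) = 12/5.
The best pure response is 3 with expected payoff 12/5.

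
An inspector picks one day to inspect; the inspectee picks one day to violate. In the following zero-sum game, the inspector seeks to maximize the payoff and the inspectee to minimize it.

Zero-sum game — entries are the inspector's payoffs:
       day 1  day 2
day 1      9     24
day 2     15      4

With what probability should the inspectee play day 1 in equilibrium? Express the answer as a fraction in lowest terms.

10/13

Row minima are 9 and 4, so the inspector's maximin is 9; column maxima are 15 and 24, so the inspectee's minimax is 15. These differ, so the equilibrium is in mixed strategies.
Let the inspectee play day 1 with probability q. The inspector is indifferent when 9q + 24(1−q) = 15q + 4(1−q), giving q = 10/13.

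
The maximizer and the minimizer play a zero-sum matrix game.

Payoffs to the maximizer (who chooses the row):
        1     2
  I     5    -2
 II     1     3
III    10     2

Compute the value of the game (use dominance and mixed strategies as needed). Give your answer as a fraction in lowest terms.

Row I is strictly dominated by row III, so the maximizer never plays it.
The remaining 2×2 game on (II, III) × (1, 2) has no saddle point. Let the maximizer play II with probability p; indifference gives p + 10(1−p) = 3p + 2(1−p), so p = 4/5.
Similarly the minimizer's optimal q on 1 is 1/10, and the value is 1·(1/10) + (3)·(9/10) = 14/5.

14/5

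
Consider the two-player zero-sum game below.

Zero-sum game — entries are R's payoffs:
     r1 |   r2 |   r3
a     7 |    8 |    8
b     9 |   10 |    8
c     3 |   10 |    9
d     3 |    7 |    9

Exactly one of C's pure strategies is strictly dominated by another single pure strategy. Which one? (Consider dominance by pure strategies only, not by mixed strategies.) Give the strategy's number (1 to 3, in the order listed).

2

C prefers columns that give R less. Compare r2 with r1: 7 < 8, 9 < 10, 3 < 10, 3 < 7.
So r1 strictly dominates r2 for C; r2 is strictly dominated.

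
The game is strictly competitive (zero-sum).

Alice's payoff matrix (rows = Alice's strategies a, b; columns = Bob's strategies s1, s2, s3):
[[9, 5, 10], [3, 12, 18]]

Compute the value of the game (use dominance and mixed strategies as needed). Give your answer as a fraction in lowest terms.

93/13

Column s3 is strictly dominated by s2 for Bob (it gives Alice more in every row).
The remaining 2×2 game on (a, b) × (s1, s2) has no saddle point. Let Alice play a with probability p; indifference gives 9p + 3(1−p) = 5p + 12(1−p), so p = 9/13.
Similarly Bob's optimal q on s1 is 7/13, and the value is 9·(7/13) + (5)·(6/13) = 93/13.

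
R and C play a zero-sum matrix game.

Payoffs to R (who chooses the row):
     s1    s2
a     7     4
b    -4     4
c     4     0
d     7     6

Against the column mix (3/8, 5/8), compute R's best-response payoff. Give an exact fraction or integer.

51/8

a: (7)·(3/8) + (4)·(5/8) = 41/8.
b: (-4)·(3/8) + (4)·(5/8) = 1.
c: (4)·(3/8) + (0)·(5/8) = 3/2.
d: (7)·(3/8) + (6)·(5/8) = 51/8.
The best pure response is d with expected payoff 51/8.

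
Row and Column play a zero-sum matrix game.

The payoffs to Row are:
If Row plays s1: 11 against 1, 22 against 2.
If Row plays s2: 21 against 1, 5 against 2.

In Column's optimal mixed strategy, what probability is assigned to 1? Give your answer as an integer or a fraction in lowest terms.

17/27

Row minima are 11 and 5, so Row's maximin is 11; column maxima are 21 and 22, so Column's minimax is 21. These differ, so the equilibrium is in mixed strategies.
Let Column play 1 with probability q. Row is indifferent when 11q + 22(1−q) = 21q + 5(1−q), giving q = 17/27.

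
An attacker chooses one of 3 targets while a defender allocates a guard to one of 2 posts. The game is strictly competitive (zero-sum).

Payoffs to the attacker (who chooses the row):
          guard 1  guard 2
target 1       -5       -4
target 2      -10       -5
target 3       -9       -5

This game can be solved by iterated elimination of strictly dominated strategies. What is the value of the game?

-5

Row target 2 is strictly dominated by row target 1 (-5>-10, -4>-5); eliminate target 2.
Row target 3 is strictly dominated by row target 1 (-5>-9, -4>-5); eliminate target 3.
Column guard 2 is strictly dominated by guard 1 for the defender (-5<-4); eliminate guard 2.
Only (target 1, guard 1) remains, with payoff -5.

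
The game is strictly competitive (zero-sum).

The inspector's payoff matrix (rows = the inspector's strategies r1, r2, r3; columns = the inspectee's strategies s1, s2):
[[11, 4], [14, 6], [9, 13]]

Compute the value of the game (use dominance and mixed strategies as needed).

Row r1 is strictly dominated by row r2, so the inspector never plays it.
The remaining 2×2 game on (r2, r3) × (s1, s2) has no saddle point. Let the inspector play r2 with probability p; indifference gives 14p + 9(1−p) = 6p + 13(1−p), so p = 1/3.
Similarly the inspectee's optimal q on s1 is 7/12, and the value is 14·(7/12) + (6)·(5/12) = 32/3.

32/3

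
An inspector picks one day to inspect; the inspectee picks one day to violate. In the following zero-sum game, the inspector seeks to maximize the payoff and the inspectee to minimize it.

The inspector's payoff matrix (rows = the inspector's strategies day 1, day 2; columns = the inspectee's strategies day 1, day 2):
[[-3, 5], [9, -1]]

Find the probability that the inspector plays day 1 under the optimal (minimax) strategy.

5/9

Row minima are -3 and -1, so the inspector's maximin is -1; column maxima are 9 and 5, so the inspectee's minimax is 5. These differ, so the equilibrium is in mixed strategies.
Let the inspector play day 1 with probability p. The inspectee is indifferent when −3p + 9(1−p) = 5p − (1−p), giving p = 5/9.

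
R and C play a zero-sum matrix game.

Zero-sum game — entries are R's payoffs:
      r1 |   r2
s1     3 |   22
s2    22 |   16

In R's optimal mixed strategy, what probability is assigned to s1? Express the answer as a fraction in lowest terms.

6/25

Row minima are 3 and 16, so R's maximin is 16; column maxima are 22 and 22, so C's minimax is 22. These differ, so the equilibrium is in mixed strategies.
Let R play s1 with probability p. C is indifferent when 3p + 22(1−p) = 22p + 16(1−p), giving p = 6/25.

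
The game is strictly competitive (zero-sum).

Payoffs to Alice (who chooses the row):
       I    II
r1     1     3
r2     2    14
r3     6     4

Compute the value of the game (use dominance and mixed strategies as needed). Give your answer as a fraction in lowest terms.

Row r1 is strictly dominated by row r3, so Alice never plays it.
The remaining 2×2 game on (r2, r3) × (I, II) has no saddle point. Let Alice play r2 with probability p; indifference gives 2p + 6(1−p) = 14p + 4(1−p), so p = 1/7.
Similarly Bob's optimal q on I is 5/7, and the value is 2·(5/7) + (14)·(2/7) = 38/7.

38/7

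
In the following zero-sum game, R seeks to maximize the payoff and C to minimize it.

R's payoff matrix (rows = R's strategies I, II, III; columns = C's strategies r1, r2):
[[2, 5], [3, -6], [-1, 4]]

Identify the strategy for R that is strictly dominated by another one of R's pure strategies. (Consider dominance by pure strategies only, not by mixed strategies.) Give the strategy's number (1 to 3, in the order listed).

Compare III with I: 2 > -1, 5 > 4.
So I strictly dominates III for R; III is strictly dominated.

3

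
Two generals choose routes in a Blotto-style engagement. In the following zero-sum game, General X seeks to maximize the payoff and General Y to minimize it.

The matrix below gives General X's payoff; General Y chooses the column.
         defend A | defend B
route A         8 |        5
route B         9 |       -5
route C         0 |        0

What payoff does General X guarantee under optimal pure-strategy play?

5

Row minima: 5, -5, 0 → General X's maximin is 5.
Column maxima: 9, 5 → General Y's minimax is 5.
They coincide at (route A, defend B), so the value is 5.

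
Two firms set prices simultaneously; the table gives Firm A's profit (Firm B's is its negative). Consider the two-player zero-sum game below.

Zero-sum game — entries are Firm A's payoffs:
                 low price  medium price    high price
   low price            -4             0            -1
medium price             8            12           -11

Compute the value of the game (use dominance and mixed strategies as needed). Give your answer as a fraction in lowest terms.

-26/11

Column medium price is strictly dominated by low price for Firm B (it gives Firm A more in every row).
The remaining 2×2 game on (low price, medium price) × (low price, high price) has no saddle point. Let Firm A play low price with probability p; indifference gives −4p + 8(1−p) = −p − 11(1−p), so p = 19/22.
Similarly Firm B's optimal q on low price is 5/11, and the value is -4·(5/11) + (-1)·(6/11) = -26/11.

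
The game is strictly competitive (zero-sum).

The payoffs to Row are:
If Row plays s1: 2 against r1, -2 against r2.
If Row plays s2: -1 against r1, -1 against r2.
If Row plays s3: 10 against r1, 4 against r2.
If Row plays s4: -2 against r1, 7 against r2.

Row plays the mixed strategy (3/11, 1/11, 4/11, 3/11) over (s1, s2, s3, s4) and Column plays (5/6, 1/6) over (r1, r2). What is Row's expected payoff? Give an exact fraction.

75/22

Against (5/6, 1/6), each row's expected payoff is s1: 4/3; s2: -1; s3: 9; s4: -1/2.
Taking the (3/11, 1/11, 4/11, 3/11)-weighted average: (3/11)·(4/3) + (1/11)·(-1) + (4/11)·(9) + (3/11)·(-1/2) = 75/22.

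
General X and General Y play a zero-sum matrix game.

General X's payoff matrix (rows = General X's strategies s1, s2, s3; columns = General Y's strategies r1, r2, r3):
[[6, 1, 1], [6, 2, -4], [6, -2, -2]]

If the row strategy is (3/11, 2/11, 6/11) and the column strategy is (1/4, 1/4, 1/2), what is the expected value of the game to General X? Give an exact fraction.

Against (1/4, 1/4, 1/2), each row's expected payoff is s1: 9/4; s2: 0; s3: 0.
Taking the (3/11, 2/11, 6/11)-weighted average: (3/11)·(9/4) + (2/11)·(0) + (6/11)·(0) = 27/44.

27/44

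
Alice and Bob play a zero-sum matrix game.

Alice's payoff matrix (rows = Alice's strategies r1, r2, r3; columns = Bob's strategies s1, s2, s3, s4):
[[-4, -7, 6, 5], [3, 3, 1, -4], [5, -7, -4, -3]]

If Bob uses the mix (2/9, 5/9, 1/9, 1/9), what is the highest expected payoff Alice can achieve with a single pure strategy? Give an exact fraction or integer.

r1: (-4)·(2/9) + (-7)·(5/9) + (6)·(1/9) + (5)·(1/9) = -32/9.
r2: (3)·(2/9) + (3)·(5/9) + (1)·(1/9) + (-4)·(1/9) = 2.
r3: (5)·(2/9) + (-7)·(5/9) + (-4)·(1/9) + (-3)·(1/9) = -32/9.
The best pure response is r2 with expected payoff 2.

2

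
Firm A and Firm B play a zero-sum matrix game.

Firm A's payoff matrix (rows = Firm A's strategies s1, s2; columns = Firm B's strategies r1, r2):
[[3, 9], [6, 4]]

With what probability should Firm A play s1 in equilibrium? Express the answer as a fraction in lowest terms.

Row minima are 3 and 4, so Firm A's maximin is 4; column maxima are 6 and 9, so Firm B's minimax is 6. These differ, so the equilibrium is in mixed strategies.
Let Firm A play s1 with probability p. Firm B is indifferent when 3p + 6(1−p) = 9p + 4(1−p), giving p = 1/4.

1/4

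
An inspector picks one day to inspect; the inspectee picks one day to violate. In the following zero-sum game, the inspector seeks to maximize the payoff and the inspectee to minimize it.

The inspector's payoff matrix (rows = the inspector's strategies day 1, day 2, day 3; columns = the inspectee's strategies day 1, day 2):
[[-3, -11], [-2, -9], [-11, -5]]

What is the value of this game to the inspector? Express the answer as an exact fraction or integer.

-89/13

Row day 1 is strictly dominated by row day 2, so the inspector never plays it.
The remaining 2×2 game on (day 2, day 3) × (day 1, day 2) has no saddle point. Let the inspector play day 2 with probability p; indifference gives −2p − 11(1−p) = −9p − 5(1−p), so p = 6/13.
Similarly the inspectee's optimal q on day 1 is 4/13, and the value is -2·(4/13) + (-9)·(9/13) = -89/13.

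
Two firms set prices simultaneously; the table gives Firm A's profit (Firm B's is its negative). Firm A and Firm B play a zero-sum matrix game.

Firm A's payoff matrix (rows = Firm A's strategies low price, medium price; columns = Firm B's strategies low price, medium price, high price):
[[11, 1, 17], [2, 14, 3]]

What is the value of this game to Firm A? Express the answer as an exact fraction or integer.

76/11

Column high price is strictly dominated by low price for Firm B (it gives Firm A more in every row).
The remaining 2×2 game on (low price, medium price) × (low price, medium price) has no saddle point. Let Firm A play low price with probability p; indifference gives 11p + 2(1−p) = p + 14(1−p), so p = 6/11.
Similarly Firm B's optimal q on low price is 13/22, and the value is 11·(13/22) + (1)·(9/22) = 76/11.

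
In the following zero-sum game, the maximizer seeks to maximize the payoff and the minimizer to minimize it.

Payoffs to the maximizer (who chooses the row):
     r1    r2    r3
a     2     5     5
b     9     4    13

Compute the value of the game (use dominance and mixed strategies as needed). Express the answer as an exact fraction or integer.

Column r3 is strictly dominated by r1 for the minimizer (it gives the maximizer more in every row).
The remaining 2×2 game on (a, b) × (r1, r2) has no saddle point. Let the maximizer play a with probability p; indifference gives 2p + 9(1−p) = 5p + 4(1−p), so p = 5/8.
Similarly the minimizer's optimal q on r1 is 1/8, and the value is 2·(1/8) + (5)·(7/8) = 37/8.

37/8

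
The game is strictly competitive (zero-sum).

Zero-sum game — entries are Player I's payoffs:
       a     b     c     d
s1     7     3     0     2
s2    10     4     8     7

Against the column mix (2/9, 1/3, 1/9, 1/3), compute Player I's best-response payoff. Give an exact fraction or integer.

s1: (7)·(2/9) + (3)·(1/3) + (0)·(1/9) + (2)·(1/3) = 29/9.
s2: (10)·(2/9) + (4)·(1/3) + (8)·(1/9) + (7)·(1/3) = 61/9.
The best pure response is s2 with expected payoff 61/9.

61/9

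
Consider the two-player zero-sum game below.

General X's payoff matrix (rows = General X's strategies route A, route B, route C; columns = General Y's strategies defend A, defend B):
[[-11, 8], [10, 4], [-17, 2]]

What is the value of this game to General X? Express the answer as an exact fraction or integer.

124/25

Row route C is strictly dominated by row route A, so General X never plays it.
The remaining 2×2 game on (route A, route B) × (defend A, defend B) has no saddle point. Let General X play route A with probability p; indifference gives −11p + 10(1−p) = 8p + 4(1−p), so p = 6/25.
Similarly General Y's optimal q on defend A is 4/25, and the value is -11·(4/25) + (8)·(21/25) = 124/25.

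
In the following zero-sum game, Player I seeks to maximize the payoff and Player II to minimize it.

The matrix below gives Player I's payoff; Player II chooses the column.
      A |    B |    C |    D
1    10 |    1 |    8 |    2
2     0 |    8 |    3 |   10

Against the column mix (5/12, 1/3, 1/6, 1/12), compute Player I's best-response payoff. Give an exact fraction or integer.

1: (10)·(5/12) + (1)·(1/3) + (8)·(1/6) + (2)·(1/12) = 6.
2: (0)·(5/12) + (8)·(1/3) + (3)·(1/6) + (10)·(1/12) = 4.
The best pure response is 1 with expected payoff 6.

6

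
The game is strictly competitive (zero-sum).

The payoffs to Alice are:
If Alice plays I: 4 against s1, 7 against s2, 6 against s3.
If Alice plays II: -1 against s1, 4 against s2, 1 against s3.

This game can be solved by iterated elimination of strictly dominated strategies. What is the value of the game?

4

Column s3 is strictly dominated by s1 for Bob (4<6, -1<1); eliminate s3.
Row II is strictly dominated by row I (4>-1, 7>4); eliminate II.
Column s2 is strictly dominated by s1 for Bob (4<7); eliminate s2.
Only (I, s1) remains, with payoff 4.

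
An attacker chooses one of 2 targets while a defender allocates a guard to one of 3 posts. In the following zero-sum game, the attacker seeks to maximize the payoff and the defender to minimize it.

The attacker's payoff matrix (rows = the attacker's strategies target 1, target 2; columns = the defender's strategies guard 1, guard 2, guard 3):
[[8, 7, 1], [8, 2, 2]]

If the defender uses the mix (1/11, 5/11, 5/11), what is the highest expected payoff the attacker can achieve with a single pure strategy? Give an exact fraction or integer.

48/11

target 1: (8)·(1/11) + (7)·(5/11) + (1)·(5/11) = 48/11.
target 2: (8)·(1/11) + (2)·(5/11) + (2)·(5/11) = 28/11.
The best pure response is target 1 with expected payoff 48/11.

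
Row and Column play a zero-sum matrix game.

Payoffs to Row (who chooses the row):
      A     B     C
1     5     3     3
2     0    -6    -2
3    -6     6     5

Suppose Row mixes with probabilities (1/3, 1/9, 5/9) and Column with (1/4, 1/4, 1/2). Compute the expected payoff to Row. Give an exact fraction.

Against (1/4, 1/4, 1/2), each row's expected payoff is 1: 7/2; 2: -5/2; 3: 5/2.
Taking the (1/3, 1/9, 5/9)-weighted average: (1/3)·(7/2) + (1/9)·(-5/2) + (5/9)·(5/2) = 41/18.

41/18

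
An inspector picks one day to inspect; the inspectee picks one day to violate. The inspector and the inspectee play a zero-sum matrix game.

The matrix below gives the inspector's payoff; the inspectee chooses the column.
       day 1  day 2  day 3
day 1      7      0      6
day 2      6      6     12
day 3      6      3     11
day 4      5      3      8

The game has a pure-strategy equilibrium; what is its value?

Row minima: 0, 6, 3, 3 → the inspector's maximin is 6.
Column maxima: 7, 6, 12 → the inspectee's minimax is 6.
They coincide at (day 2, day 2), so the value is 6.

6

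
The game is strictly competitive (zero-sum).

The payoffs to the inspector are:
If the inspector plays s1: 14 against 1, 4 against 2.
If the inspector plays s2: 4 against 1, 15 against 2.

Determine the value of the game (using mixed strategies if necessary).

194/21

Row minima are 4 and 4, so the inspector's maximin is 4; column maxima are 14 and 15, so the inspectee's minimax is 14. These differ, so the equilibrium is in mixed strategies.
Let the inspector play s1 with probability p. The inspectee is indifferent when 14p + 4(1−p) = 4p + 15(1−p), giving p = 11/21.
Let the inspectee play 1 with probability q. The inspector is indifferent when 14q + 4(1−q) = 4q + 15(1−q), giving q = 11/21.
The value is 14·(11/21) + (4)·(10/21) = 194/21.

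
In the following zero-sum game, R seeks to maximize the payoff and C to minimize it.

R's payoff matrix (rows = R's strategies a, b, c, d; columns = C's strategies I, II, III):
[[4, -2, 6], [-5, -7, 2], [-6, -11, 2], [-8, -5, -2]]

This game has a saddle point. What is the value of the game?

Row minima: -2, -7, -11, -8 → R's maximin is -2.
Column maxima: 4, -2, 6 → C's minimax is -2.
They coincide at (a, II), so the value is -2.

-2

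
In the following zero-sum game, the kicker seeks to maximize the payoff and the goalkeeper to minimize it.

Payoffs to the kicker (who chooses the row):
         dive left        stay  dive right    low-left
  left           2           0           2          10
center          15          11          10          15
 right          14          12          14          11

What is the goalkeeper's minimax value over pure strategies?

12

The worst case (largest entry) in each column is dive left: 15, stay: 12, dive right: 14, low-left: 15.
The best (smallest) of these is 12.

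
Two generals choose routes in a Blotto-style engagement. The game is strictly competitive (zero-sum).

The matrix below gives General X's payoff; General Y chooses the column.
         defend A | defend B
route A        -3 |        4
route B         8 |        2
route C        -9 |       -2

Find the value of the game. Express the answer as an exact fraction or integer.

Row route C is strictly dominated by row route A, so General X never plays it.
The remaining 2×2 game on (route A, route B) × (defend A, defend B) has no saddle point. Let General X play route A with probability p; indifference gives −3p + 8(1−p) = 4p + 2(1−p), so p = 6/13.
Similarly General Y's optimal q on defend A is 2/13, and the value is -3·(2/13) + (4)·(11/13) = 38/13.

38/13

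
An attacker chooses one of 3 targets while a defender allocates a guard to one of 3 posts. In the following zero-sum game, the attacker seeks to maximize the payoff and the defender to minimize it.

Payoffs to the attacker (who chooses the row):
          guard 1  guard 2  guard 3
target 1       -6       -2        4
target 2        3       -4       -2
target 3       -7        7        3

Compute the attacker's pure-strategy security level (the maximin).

The worst-case payoff for each row is target 1: -6, target 2: -4, target 3: -7.
The best of these is -4.

-4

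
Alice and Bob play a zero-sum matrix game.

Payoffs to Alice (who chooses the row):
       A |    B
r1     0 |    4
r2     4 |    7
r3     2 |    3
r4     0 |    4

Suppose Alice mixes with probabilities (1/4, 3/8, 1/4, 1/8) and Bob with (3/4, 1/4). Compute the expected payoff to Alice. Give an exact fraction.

87/32

Against (3/4, 1/4), each row's expected payoff is r1: 1; r2: 19/4; r3: 9/4; r4: 1.
Taking the (1/4, 3/8, 1/4, 1/8)-weighted average: (1/4)·(1) + (3/8)·(19/4) + (1/4)·(9/4) + (1/8)·(1) = 87/32.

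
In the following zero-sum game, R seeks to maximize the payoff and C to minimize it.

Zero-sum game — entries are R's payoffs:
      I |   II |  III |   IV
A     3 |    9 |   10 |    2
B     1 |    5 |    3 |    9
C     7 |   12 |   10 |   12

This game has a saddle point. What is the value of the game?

7

Row minima: 2, 1, 7 → R's maximin is 7.
Column maxima: 7, 12, 10, 12 → C's minimax is 7.
They coincide at (C, I), so the value is 7.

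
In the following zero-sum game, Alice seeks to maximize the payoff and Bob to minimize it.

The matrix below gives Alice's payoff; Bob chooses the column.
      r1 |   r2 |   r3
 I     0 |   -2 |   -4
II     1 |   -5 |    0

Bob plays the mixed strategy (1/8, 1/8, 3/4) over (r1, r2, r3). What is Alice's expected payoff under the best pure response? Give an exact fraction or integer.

I: (0)·(1/8) + (-2)·(1/8) + (-4)·(3/4) = -13/4.
II: (1)·(1/8) + (-5)·(1/8) + (0)·(3/4) = -1/2.
The best pure response is II with expected payoff -1/2.

-1/2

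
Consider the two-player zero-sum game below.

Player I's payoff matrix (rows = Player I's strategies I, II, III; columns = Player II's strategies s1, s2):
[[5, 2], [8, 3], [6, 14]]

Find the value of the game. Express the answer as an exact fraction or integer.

94/13

Row I is strictly dominated by row II, so Player I never plays it.
The remaining 2×2 game on (II, III) × (s1, s2) has no saddle point. Let Player I play II with probability p; indifference gives 8p + 6(1−p) = 3p + 14(1−p), so p = 8/13.
Similarly Player II's optimal q on s1 is 11/13, and the value is 8·(11/13) + (3)·(2/13) = 94/13.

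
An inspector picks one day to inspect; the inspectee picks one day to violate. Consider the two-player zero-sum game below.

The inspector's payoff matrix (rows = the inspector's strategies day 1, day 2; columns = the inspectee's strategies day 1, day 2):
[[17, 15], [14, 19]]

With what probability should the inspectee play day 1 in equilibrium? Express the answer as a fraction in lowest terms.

4/7

Row minima are 15 and 14, so the inspector's maximin is 15; column maxima are 17 and 19, so the inspectee's minimax is 17. These differ, so the equilibrium is in mixed strategies.
Let the inspectee play day 1 with probability q. The inspector is indifferent when 17q + 15(1−q) = 14q + 19(1−q), giving q = 4/7.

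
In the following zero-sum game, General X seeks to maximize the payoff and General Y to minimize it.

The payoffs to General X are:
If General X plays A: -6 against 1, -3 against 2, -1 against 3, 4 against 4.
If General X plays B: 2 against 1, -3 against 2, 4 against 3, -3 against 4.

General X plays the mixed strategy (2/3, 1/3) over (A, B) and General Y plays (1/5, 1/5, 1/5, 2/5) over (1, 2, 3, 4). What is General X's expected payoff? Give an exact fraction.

Against (1/5, 1/5, 1/5, 2/5), each row's expected payoff is A: -2/5; B: -3/5.
Taking the (2/3, 1/3)-weighted average: (2/3)·(-2/5) + (1/3)·(-3/5) = -7/15.

-7/15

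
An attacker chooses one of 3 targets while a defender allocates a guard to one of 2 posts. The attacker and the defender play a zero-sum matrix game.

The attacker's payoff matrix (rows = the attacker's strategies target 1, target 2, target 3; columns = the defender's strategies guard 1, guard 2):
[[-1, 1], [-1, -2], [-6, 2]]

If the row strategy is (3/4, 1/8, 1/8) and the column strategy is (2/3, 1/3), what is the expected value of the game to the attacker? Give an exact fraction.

-5/6

Against (2/3, 1/3), each row's expected payoff is target 1: -1/3; target 2: -4/3; target 3: -10/3.
Taking the (3/4, 1/8, 1/8)-weighted average: (3/4)·(-1/3) + (1/8)·(-4/3) + (1/8)·(-10/3) = -5/6.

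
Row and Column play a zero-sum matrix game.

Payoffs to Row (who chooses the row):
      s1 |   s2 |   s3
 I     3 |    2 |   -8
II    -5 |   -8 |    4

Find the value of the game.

-28/11

Column s1 is strictly dominated by s2 for Column (it gives Row more in every row).
The remaining 2×2 game on (I, II) × (s2, s3) has no saddle point. Let Row play I with probability p; indifference gives 2p − 8(1−p) = −8p + 4(1−p), so p = 6/11.
Similarly Column's optimal q on s2 is 6/11, and the value is 2·(6/11) + (-8)·(5/11) = -28/11.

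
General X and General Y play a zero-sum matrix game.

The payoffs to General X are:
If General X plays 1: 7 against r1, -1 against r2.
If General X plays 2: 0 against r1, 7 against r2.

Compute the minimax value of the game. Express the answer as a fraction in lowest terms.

Row minima are -1 and 0, so General X's maximin is 0; column maxima are 7 and 7, so General Y's minimax is 7. These differ, so the equilibrium is in mixed strategies.
Let General X play 1 with probability p. General Y is indifferent when 7p = −p + 7(1−p), giving p = 7/15.
Let General Y play r1 with probability q. General X is indifferent when 7q − (1−q) = 7(1−q), giving q = 8/15.
The value is 7·(8/15) + (-1)·(7/15) = 49/15.

49/15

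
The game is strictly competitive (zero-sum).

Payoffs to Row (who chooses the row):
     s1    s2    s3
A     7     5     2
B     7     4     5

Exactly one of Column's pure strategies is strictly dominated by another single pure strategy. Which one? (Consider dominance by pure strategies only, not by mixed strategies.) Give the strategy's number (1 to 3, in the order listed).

1

Column prefers columns that give Row less. Compare s1 with s2: 5 < 7, 4 < 7.
So s2 strictly dominates s1 for Column; s1 is strictly dominated.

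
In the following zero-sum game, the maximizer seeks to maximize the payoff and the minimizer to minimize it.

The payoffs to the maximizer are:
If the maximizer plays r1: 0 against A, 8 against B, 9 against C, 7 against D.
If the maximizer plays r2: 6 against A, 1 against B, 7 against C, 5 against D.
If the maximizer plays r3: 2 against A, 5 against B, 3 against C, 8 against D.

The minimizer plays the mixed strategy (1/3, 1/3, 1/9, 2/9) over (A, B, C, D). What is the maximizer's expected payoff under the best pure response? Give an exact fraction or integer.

r1: (0)·(1/3) + (8)·(1/3) + (9)·(1/9) + (7)·(2/9) = 47/9.
r2: (6)·(1/3) + (1)·(1/3) + (7)·(1/9) + (5)·(2/9) = 38/9.
r3: (2)·(1/3) + (5)·(1/3) + (3)·(1/9) + (8)·(2/9) = 40/9.
The best pure response is r1 with expected payoff 47/9.

47/9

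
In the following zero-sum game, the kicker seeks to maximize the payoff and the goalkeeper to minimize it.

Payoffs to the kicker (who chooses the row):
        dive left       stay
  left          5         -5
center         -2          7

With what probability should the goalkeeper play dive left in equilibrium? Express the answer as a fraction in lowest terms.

12/19

Row minima are -5 and -2, so the kicker's maximin is -2; column maxima are 5 and 7, so the goalkeeper's minimax is 5. These differ, so the equilibrium is in mixed strategies.
Let the goalkeeper play dive left with probability q. The kicker is indifferent when 5q − 5(1−q) = −2q + 7(1−q), giving q = 12/19.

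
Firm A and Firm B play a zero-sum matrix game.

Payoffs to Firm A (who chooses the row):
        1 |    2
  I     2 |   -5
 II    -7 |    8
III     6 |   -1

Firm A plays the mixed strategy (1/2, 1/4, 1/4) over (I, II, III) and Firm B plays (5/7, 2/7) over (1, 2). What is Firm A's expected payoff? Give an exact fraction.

Against (5/7, 2/7), each row's expected payoff is I: 0; II: -19/7; III: 4.
Taking the (1/2, 1/4, 1/4)-weighted average: (1/2)·(0) + (1/4)·(-19/7) + (1/4)·(4) = 9/28.

9/28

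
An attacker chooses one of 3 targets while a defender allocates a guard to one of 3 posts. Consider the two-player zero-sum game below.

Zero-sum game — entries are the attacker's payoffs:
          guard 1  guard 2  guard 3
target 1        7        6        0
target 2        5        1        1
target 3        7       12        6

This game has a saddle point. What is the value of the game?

Row minima: 0, 1, 6 → the attacker's maximin is 6.
Column maxima: 7, 12, 6 → the defender's minimax is 6.
They coincide at (target 3, guard 3), so the value is 6.

6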